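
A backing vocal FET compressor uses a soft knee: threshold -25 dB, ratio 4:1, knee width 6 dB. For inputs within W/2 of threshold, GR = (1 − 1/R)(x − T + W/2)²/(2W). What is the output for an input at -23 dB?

-24.5625 dB

x − T + W/2 = -23 − (-25) + 3 = 5.
GR = (1 − 1/4) × 5² / 12 = 0.75 × 25 / 12 = 1.5625 dB.
Output = -23 − 1.5625 = -24.5625 dB.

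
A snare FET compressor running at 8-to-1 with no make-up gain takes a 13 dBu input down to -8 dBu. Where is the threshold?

-11 dBu

Let T be the threshold. Output overshoot = (input overshoot)/R, so -8 − T = (13 − T)/8.
8·(-8 − T) = 13 − T → 7·T = -64 − 13 = -77.
T = -77/7 = -11 dBu.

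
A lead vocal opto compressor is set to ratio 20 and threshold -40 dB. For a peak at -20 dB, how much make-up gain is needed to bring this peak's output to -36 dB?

3 dB

Overshoot 20 dB → 20/20 = 1 dB after compression, so the compressed level is -40 + 1 = -39 dB.
Make-up = target − compressed = -36 − (-39) = 3 dB.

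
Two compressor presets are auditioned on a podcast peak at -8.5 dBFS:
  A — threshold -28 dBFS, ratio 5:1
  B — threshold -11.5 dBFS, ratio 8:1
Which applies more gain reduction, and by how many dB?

A: overshoot 19.5 dB → output overshoot 3.9 dB → GR 15.6 dB.
B: overshoot 3 dB → output overshoot 0.375 dB → GR 2.625 dB.
A reduces 12.975 dB more.

A, by 12.975 dB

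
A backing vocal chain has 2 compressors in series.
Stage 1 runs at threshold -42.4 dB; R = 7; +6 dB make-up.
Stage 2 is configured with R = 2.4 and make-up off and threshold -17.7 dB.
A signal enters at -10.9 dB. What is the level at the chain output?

-31.9 dB

Stage 1: -10.9 dB is 31.5 dB over -42.4 dB; at 7:1 that becomes 4.5 dB over, giving -37.9 dB; +6 dB make-up → -31.9 dB.
Stage 2: below threshold (-31.9 ≤ -17.7); passes unchanged; output -31.9 dB.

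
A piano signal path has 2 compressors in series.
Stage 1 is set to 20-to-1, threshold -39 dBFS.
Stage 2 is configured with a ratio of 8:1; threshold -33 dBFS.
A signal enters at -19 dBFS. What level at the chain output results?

-38 dBFS

Stage 1: overshoot 20 dB → 20/20 = 1 dB → -38 dBFS.
Stage 2: -38 dBFS ≤ -33 dBFS, so stage 2 doesn't engage; output -38 dBFS.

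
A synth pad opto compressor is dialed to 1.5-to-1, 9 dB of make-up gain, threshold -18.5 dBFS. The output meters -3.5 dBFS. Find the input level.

Stripping the +9 dB make-up gives -12.5 dBFS at the gain stage.
That's 6 dB above the -18.5 dBFS threshold.
Before 1.5:1 compression the overshoot was 6 × 1.5 = 9 dB, so input = -18.5 + 9 = -9.5 dBFS.

-9.5 dBFS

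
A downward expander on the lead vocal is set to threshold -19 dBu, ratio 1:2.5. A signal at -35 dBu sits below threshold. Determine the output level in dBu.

The input is 16 dB below the -19 dBu threshold.
A 1:2.5 expander multiplies undershoot by 2.5: 16 × 2.5 = 40 dB below threshold.
Output = -19 − 40 = -59 dBu.

-59 dBu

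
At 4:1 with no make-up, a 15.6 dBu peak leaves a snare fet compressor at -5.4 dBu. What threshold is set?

Let T be the threshold. Output overshoot = (input overshoot)/R, so -5.4 − T = (15.6 − T)/4.
4·(-5.4 − T) = 15.6 − T → 3·T = -21.6 − 15.6 = -37.2.
T = -37.2/3 = -12.4 dBu.

-12.4 dBu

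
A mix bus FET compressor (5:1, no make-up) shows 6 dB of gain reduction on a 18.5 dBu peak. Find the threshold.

11 dBu

Input is 7.5 dB above T (since output overshoot × R = input overshoot: (12.5 − T)·5 = 18.5 − T gives T = 11 dBu).
Check: 11 + (18.5 − 11)/5 = 11 + 1.5 = 12.5 dBu. ✓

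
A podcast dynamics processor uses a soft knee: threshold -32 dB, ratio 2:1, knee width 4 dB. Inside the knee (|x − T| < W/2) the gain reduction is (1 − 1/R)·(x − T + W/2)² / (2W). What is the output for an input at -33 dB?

x − T + W/2 = -33 − (-32) + 2 = 1.
GR = (1 − 1/2) × 1² / 8 = 0.5 × 1 / 8 = 0.0625 dB.
Output = -33 − 0.0625 = -33.0625 dB.

-33.0625 dB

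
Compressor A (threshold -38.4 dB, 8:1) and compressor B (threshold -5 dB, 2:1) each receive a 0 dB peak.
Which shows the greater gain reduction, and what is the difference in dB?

A: overshoot 38.4 dB → output overshoot 4.8 dB → GR 33.6 dB.
B: overshoot 5 dB → output overshoot 2.5 dB → GR 2.5 dB.
A applies 31.1 dB more gain reduction.

A, by 31.1 dB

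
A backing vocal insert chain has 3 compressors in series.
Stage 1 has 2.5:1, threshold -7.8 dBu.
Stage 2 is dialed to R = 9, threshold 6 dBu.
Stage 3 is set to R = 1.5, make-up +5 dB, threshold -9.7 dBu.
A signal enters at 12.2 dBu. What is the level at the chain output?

Stage 1: 20 dB above -7.8 dBu, reduced 2.5:1 to 8 dB above → 0.2 dBu.
Stage 2: 0.2 dBu is at or below the 6 dBu threshold — no compression; output 0.2 dBu.
Stage 3: overshoot 9.9 dB → 9.9/1.5 = 6.6 dB → -3.1 dBu; +5 dB make-up → 1.9 dBu.

1.9 dBu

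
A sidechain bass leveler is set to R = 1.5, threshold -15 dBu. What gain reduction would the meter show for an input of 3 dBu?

6 dB

3 dBu exceeds the threshold by 18 dB.
A 1.5:1 ratio leaves 12 dB of that excess.
GR = overshoot in − overshoot out = 18 − 12 = 6 dB.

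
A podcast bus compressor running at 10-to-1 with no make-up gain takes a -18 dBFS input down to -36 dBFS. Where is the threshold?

Gain reduction = -18 − (-36) = 18 dB; output overshoot = GR / (R − 1) = 18 / 9 = 2 dB.
Threshold = output − output overshoot = -36 − 2 = -38 dBFS.

-38 dBFS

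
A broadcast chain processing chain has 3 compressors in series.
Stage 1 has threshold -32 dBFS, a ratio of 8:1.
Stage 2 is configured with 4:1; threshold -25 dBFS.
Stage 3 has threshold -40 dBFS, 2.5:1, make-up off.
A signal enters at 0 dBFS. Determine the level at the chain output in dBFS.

Stage 1: 0 dBFS is 32 dB over -32 dBFS; at 8:1 that becomes 4 dB over, giving -28 dBFS.
Stage 2: below threshold (-28 ≤ -25); passes unchanged; output -28 dBFS.
Stage 3: 12 dB above -40 dBFS, reduced 2.5:1 to 4.8 dB above → -35.2 dBFS.

-35.2 dBFS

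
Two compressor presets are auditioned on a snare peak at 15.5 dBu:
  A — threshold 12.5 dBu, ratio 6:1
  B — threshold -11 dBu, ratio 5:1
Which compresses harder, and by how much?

B, by 18.7 dB

A: overshoot 3 dB → output overshoot 0.5 dB → GR 2.5 dB.
B: overshoot 26.5 dB → output overshoot 5.3 dB → GR 21.2 dB.
B reduces 18.7 dB more.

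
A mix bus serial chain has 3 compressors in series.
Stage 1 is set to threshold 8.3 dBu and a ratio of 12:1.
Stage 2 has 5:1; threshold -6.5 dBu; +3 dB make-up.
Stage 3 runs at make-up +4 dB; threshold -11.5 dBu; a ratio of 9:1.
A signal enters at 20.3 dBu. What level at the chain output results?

-6.26 dBu

Stage 1: overshoot 12 dB → 12/12 = 1 dB → 9.3 dBu.
Stage 2: overshoot 15.8 dB → 15.8/5 = 3.16 dB → -3.34 dBu; +3 dB make-up → -0.34 dBu.
Stage 3: overshoot 11.16 dB → 11.16/9 = 1.24 dB → -10.26 dBu; +4 dB make-up → -6.26 dBu.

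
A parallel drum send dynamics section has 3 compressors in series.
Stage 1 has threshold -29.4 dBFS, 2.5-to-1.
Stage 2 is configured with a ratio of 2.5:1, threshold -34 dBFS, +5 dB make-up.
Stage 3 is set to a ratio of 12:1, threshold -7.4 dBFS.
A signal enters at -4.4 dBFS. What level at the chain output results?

Stage 1: 25 dB above -29.4 dBFS, reduced 2.5:1 to 10 dB above → -19.4 dBFS.
Stage 2: -19.4 dBFS is 14.6 dB over -34 dBFS; at 2.5:1 that becomes 5.84 dB over, giving -28.16 dBFS; +5 dB make-up → -23.16 dBFS.
Stage 3: -23.16 dBFS is at or below the -7.4 dBFS threshold — no compression; output -23.16 dBFS.

-23.16 dBFS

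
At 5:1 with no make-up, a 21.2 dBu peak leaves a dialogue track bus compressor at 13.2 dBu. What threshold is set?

11.2 dBu

Let T be the threshold. Output overshoot = (input overshoot)/R, so 13.2 − T = (21.2 − T)/5.
5·(13.2 − T) = 21.2 − T → 4·T = 66 − 21.2 = 44.8.
T = 44.8/4 = 11.2 dBu.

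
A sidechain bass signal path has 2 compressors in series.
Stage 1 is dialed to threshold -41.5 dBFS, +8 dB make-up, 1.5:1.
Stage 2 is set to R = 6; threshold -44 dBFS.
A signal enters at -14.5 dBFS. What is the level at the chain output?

Stage 1: overshoot 27 dB → 27/1.5 = 18 dB → -23.5 dBFS; +8 dB make-up → -15.5 dBFS.
Stage 2: overshoot 28.5 dB → 28.5/6 = 4.75 dB → -39.25 dBFS.

-39.25 dBFS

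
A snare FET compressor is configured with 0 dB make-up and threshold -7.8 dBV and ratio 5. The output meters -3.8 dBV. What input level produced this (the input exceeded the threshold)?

Post-compression overshoot = -3.8 − (-7.8) = 4 dB.
Undo the ratio: input overshoot = 4 × 5 = 20 dB, giving input = 12.2 dBV.

12.2 dBV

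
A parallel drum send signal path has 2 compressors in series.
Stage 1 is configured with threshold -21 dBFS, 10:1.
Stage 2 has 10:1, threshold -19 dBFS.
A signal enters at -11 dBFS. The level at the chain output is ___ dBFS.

-20 dBFS

Stage 1: 10 dB above -21 dBFS, reduced 10:1 to 1 dB above → -20 dBFS.
Stage 2: -20 dBFS ≤ -19 dBFS, so stage 2 doesn't engage; output -20 dBFS.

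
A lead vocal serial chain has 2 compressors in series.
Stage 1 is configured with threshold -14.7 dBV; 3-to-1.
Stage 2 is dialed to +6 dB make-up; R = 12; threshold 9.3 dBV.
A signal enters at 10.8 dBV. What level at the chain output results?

-0.2 dBV

Stage 1: 25.5 dB above -14.7 dBV, reduced 3:1 to 8.5 dB above → -6.2 dBV.
Stage 2: below threshold (-6.2 ≤ 9.3); passes unchanged; make-up brings it to -0.2 dBV.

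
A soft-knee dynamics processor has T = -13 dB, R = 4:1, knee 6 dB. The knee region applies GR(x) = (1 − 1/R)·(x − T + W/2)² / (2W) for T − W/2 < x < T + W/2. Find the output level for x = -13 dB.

-13.5625 dB

x − T + W/2 = -13 − (-13) + 3 = 3.
GR = (1 − 1/4) × 3² / 12 = 0.75 × 9 / 12 = 0.5625 dB.
Output = -13 − 0.5625 = -13.5625 dB.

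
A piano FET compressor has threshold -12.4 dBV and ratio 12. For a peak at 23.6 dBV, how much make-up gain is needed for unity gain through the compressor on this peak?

33 dB

The peak compresses to -12.4 + 36/12 = -9.4 dBV.
To reach 23.6 dBV requires 23.6 − (-9.4) = 33 dB of make-up.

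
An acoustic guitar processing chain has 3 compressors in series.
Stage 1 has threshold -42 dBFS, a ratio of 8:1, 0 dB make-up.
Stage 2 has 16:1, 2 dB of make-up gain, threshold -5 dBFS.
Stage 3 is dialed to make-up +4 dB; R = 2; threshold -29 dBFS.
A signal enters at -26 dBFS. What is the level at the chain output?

Stage 1: overshoot 16 dB → 16/8 = 2 dB → -40 dBFS.
Stage 2: -40 dBFS is at or below the -5 dBFS threshold — no compression; make-up brings it to -38 dBFS.
Stage 3: -38 dBFS ≤ -29 dBFS, so stage 3 doesn't engage; make-up brings it to -34 dBFS.

-34 dBFS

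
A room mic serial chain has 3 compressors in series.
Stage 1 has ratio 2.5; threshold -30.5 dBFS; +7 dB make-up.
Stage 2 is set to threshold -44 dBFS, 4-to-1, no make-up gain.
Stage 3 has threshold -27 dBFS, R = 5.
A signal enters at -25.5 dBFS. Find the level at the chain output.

Stage 1: overshoot 5 dB → 5/2.5 = 2 dB → -28.5 dBFS; +7 dB make-up → -21.5 dBFS.
Stage 2: 22.5 dB above -44 dBFS, reduced 4:1 to 5.625 dB above → -38.375 dBFS.
Stage 3: -38.375 dBFS is at or below the -27 dBFS threshold — no compression; output -38.375 dBFS.

-38.375 dBFS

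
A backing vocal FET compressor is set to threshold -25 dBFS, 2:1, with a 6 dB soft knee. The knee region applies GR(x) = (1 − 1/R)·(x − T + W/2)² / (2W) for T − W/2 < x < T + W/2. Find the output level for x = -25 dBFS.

x − T + W/2 = -25 − (-25) + 3 = 3.
GR = (1 − 1/2) × 3² / 12 = 0.5 × 9 / 12 = 0.375 dB.
Output = -25 − 0.375 = -25.375 dBFS.

-25.375 dBFS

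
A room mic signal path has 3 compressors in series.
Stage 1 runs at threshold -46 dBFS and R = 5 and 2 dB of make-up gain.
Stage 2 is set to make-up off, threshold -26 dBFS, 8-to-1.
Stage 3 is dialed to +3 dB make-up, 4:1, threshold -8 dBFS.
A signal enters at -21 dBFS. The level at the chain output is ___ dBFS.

-36 dBFS

Stage 1: -21 dBFS is 25 dB over -46 dBFS; at 5:1 that becomes 5 dB over, giving -41 dBFS; +2 dB make-up → -39 dBFS.
Stage 2: -39 dBFS is at or below the -26 dBFS threshold — no compression; output -39 dBFS.
Stage 3: below threshold (-39 ≤ -8); passes unchanged; make-up brings it to -36 dBFS.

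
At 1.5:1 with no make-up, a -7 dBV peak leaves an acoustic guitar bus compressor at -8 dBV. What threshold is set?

-10 dBV

Let T be the threshold. Output overshoot = (input overshoot)/R, so -8 − T = (-7 − T)/1.5.
1.5·(-8 − T) = -7 − T → 0.5·T = -12 − (-7) = -5.
T = -5/0.5 = -10 dBV.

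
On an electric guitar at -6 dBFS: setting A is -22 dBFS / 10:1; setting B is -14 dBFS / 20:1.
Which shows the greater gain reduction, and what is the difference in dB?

A, by 6.8 dB

A: GR = 16 − 16/10 = 14.4 dB.
B: GR = 8 − 8/20 = 7.6 dB.
A applies 6.8 dB more gain reduction.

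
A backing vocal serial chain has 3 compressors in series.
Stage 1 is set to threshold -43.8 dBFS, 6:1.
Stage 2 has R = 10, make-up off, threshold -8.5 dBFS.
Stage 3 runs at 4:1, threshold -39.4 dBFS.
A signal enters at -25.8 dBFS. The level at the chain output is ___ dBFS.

Stage 1: -25.8 dBFS is 18 dB over -43.8 dBFS; at 6:1 that becomes 3 dB over, giving -40.8 dBFS.
Stage 2: -40.8 dBFS is at or below the -8.5 dBFS threshold — no compression; output -40.8 dBFS.
Stage 3: -40.8 dBFS ≤ -39.4 dBFS, so stage 3 doesn't engage; output -40.8 dBFS.

-40.8 dBFS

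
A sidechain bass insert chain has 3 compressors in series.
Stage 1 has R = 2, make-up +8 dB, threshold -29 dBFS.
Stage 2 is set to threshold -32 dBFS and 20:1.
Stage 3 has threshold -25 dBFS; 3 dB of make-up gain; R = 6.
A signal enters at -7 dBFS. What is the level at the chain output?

-27.9 dBFS

Stage 1: 22 dB above -29 dBFS, reduced 2:1 to 11 dB above → -18 dBFS; +8 dB make-up → -10 dBFS.
Stage 2: overshoot 22 dB → 22/20 = 1.1 dB → -30.9 dBFS.
Stage 3: below threshold (-30.9 ≤ -25); passes unchanged; make-up brings it to -27.9 dBFS.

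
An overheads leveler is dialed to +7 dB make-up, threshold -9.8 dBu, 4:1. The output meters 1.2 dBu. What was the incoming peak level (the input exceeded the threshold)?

6.2 dBu

Remove make-up: 1.2 − 7 = -5.8 dBu.
The compressed level sits -5.8 − (-9.8) = 4 dB over threshold.
Undo the ratio: input overshoot = 4 × 4 = 16 dB, giving input = 6.2 dBu.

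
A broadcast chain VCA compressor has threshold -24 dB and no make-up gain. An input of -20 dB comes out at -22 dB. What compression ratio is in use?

Input overshoot = -20 − (-24) = 4 dB; output overshoot = -22 − (-24) = 2 dB.
Ratio = 4 / 2 = 2.

2:1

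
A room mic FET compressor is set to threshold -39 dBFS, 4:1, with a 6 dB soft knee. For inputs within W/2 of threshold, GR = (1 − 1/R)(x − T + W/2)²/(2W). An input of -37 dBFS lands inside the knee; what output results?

x − T + W/2 = -37 − (-39) + 3 = 5.
GR = (1 − 1/4) × 5² / 12 = 0.75 × 25 / 12 = 1.5625 dB.
Output = -37 − 1.5625 = -38.5625 dBFS.

-38.5625 dBFS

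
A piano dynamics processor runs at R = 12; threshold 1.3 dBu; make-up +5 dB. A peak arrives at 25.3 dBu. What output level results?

The input is 24 dB above the 1.3 dBu threshold.
12:1 compression reduces that to 24/12 = 2 dB over.
That puts the output at 3.3 dBu; make-up adds 5 dB, giving 8.3 dBu.

8.3 dBu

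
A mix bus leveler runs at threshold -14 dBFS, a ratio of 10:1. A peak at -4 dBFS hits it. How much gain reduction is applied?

9 dB

The signal is 10 dB above threshold.
At 10:1, output sits 10/10 = 1 dB above threshold.
Gain reduction = 10 − 1 = 9 dB.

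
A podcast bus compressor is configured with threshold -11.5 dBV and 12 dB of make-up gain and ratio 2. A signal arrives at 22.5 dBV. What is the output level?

17.5 dBV

The input is 34 dB above the -11.5 dBV threshold.
At 2:1 the overshoot is divided by 2, leaving 17 dB above threshold.
Output = -11.5 + 17 = 5.5 dBV; make-up adds 12 dB, giving 17.5 dBV.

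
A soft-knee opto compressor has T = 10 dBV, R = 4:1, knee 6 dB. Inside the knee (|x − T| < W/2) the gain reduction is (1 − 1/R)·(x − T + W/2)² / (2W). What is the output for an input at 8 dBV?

7.9375 dBV

x − T + W/2 = 8 − 10 + 3 = 1.
GR = (1 − 1/4) × 1² / 12 = 0.75 × 1 / 12 = 0.0625 dB.
Output = 8 − 0.0625 = 7.9375 dBV.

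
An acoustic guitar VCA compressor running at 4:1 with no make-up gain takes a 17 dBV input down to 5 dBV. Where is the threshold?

Let T be the threshold. Output overshoot = (input overshoot)/R, so 5 − T = (17 − T)/4.
4·(5 − T) = 17 − T → 3·T = 20 − 17 = 3.
T = 3/3 = 1 dBV.

1 dBV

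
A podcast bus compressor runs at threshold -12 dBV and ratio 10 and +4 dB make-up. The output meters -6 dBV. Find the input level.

Stripping the +4 dB make-up gives -10 dBV at the gain stage.
Post-compression overshoot = -10 − (-12) = 2 dB.
Before 10:1 compression the overshoot was 2 × 10 = 20 dB, so input = -12 + 20 = 8 dBV.

8 dBV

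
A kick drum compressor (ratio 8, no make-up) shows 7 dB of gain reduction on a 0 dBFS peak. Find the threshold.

Let T be the threshold. Output overshoot = (input overshoot)/R, so -7 − T = (0 − T)/8.
8·(-7 − T) = 0 − T → 7·T = -56 − 0 = -56.
T = -56/7 = -8 dBFS.

-8 dBFS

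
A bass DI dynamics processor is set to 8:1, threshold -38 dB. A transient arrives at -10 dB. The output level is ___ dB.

The input is 28 dB above the -38 dB threshold.
8:1 compression reduces that to 28/8 = 3.5 dB over.
That puts the output at -34.5 dB.

-34.5 dB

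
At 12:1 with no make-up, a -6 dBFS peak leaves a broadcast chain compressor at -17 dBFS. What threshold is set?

Input is 12 dB above T (since output overshoot × R = input overshoot: (-17 − T)·12 = -6 − T gives T = -18 dBFS).
Check: -18 + (-6 − (-18))/12 = -18 + 1 = -17 dBFS. ✓

-18 dBFS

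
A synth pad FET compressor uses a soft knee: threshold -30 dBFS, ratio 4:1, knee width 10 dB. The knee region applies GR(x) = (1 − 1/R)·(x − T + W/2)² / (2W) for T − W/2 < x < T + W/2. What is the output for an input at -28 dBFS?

-29.8375 dBFS

x − T + W/2 = -28 − (-30) + 5 = 7.
GR = (1 − 1/4) × 7² / 20 = 0.75 × 49 / 20 = 1.8375 dB.
Output = -28 − 1.8375 = -29.8375 dBFS.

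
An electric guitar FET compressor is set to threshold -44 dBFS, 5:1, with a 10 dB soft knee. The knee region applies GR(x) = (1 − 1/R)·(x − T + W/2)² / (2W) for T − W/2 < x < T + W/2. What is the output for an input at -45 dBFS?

-45.64 dBFS

x − T + W/2 = -45 − (-44) + 5 = 4.
GR = (1 − 1/5) × 4² / 20 = 0.8 × 16 / 20 = 0.64 dB.
Output = -45 − 0.64 = -45.64 dBFS.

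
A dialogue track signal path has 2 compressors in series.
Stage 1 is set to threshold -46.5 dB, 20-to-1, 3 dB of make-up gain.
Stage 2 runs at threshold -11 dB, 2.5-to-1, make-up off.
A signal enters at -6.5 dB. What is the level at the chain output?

-41.5 dB

Stage 1: 40 dB above -46.5 dB, reduced 20:1 to 2 dB above → -44.5 dB; +3 dB make-up → -41.5 dB.
Stage 2: -41.5 dB ≤ -11 dB, so stage 2 doesn't engage; output -41.5 dB.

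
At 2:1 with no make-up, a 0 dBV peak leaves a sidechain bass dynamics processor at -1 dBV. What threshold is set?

Input is 2 dB above T (since output overshoot × R = input overshoot: (-1 − T)·2 = 0 − T gives T = -2 dBV).
Check: -2 + (0 − (-2))/2 = -2 + 1 = -1 dBV. ✓

-2 dBV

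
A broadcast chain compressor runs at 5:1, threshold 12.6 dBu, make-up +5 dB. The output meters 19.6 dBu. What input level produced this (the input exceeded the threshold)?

Remove make-up: 19.6 − 5 = 14.6 dBu.
That's 2 dB above the 12.6 dBu threshold.
Input overshoot = R × output overshoot = 10 dB → input = 12.6 + 10 = 22.6 dBu.

22.6 dBu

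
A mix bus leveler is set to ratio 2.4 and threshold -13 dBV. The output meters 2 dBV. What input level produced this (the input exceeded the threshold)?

Post-compression overshoot = 2 − (-13) = 15 dB.
Undo the ratio: input overshoot = 15 × 2.4 = 36 dB, giving input = 23 dBV.

23 dBV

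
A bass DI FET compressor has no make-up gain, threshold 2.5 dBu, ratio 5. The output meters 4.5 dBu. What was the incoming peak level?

12.5 dBu

Post-compression overshoot = 4.5 − 2.5 = 2 dB.
Input overshoot = R × output overshoot = 10 dB → input = 2.5 + 10 = 12.5 dBu.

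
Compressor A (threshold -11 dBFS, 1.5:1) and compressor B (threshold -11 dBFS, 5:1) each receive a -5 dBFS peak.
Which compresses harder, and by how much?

B, by 2.8 dB

A: 6 dB over, compressed to 4 dB over, so 2 dB of GR.
B: 6 dB over, compressed to 1.2 dB over, so 4.8 dB of GR.
Difference: 2.8 dB in favour of B.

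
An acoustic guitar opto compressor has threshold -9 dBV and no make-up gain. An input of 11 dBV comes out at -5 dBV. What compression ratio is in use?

Input overshoot = 11 − (-9) = 20 dB; output overshoot = -5 − (-9) = 4 dB.
Ratio = 20 / 4 = 5.

5:1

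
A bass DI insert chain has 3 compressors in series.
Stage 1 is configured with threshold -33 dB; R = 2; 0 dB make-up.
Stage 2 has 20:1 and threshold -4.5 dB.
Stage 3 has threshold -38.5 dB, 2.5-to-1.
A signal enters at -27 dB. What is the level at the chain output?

-35.1 dB

Stage 1: 6 dB above -33 dB, reduced 2:1 to 3 dB above → -30 dB.
Stage 2: -30 dB ≤ -4.5 dB, so stage 2 doesn't engage; output -30 dB.
Stage 3: 8.5 dB above -38.5 dB, reduced 2.5:1 to 3.4 dB above → -35.1 dB.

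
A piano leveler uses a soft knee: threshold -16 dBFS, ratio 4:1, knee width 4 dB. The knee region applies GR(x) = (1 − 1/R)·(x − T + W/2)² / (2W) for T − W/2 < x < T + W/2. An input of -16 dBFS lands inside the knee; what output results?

x − T + W/2 = -16 − (-16) + 2 = 2.
GR = (1 − 1/4) × 2² / 8 = 0.75 × 4 / 8 = 0.375 dB.
Output = -16 − 0.375 = -16.375 dBFS.

-16.375 dBFS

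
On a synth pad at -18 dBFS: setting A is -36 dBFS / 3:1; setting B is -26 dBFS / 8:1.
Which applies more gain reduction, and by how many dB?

A, by 5 dB

A: 18 dB over, compressed to 6 dB over, so 12 dB of GR.
B: 8 dB over, compressed to 1 dB over, so 7 dB of GR.
A applies 5 dB more gain reduction.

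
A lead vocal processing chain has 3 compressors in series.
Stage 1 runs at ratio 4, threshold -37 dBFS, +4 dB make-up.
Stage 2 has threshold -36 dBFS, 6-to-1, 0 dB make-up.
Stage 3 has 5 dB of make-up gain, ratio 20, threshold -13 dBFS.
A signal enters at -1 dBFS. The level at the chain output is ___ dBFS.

Stage 1: 36 dB above -37 dBFS, reduced 4:1 to 9 dB above → -28 dBFS; +4 dB make-up → -24 dBFS.
Stage 2: overshoot 12 dB → 12/6 = 2 dB → -34 dBFS.
Stage 3: below threshold (-34 ≤ -13); passes unchanged; make-up brings it to -29 dBFS.

-29 dBFS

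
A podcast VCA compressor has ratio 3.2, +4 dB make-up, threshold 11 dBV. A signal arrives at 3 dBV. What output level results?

7 dBV

3 dBV is 8 dB below the 11 dBV threshold, so no gain reduction is applied.
Make-up gain adds 4 dB: 3 + 4 = 7 dBV.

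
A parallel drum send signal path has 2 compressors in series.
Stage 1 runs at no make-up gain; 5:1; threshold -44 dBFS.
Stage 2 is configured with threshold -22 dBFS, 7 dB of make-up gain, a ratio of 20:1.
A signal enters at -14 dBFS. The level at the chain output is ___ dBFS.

-31 dBFS

Stage 1: 30 dB above -44 dBFS, reduced 5:1 to 6 dB above → -38 dBFS.
Stage 2: -38 dBFS ≤ -22 dBFS, so stage 2 doesn't engage; make-up brings it to -31 dBFS.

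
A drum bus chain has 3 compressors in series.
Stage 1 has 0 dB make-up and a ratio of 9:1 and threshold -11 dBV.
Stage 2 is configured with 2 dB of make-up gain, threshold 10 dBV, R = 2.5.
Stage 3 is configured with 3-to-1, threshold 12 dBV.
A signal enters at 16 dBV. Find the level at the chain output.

-6 dBV

Stage 1: 16 dBV is 27 dB over -11 dBV; at 9:1 that becomes 3 dB over, giving -8 dBV.
Stage 2: -8 dBV ≤ 10 dBV, so stage 2 doesn't engage; make-up brings it to -6 dBV.
Stage 3: -6 dBV ≤ 12 dBV, so stage 3 doesn't engage; output -6 dBV.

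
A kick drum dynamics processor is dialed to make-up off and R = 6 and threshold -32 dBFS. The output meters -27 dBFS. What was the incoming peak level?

Post-compression overshoot = -27 − (-32) = 5 dB.
Input overshoot = R × output overshoot = 30 dB → input = -32 + 30 = -2 dBFS.

-2 dBFS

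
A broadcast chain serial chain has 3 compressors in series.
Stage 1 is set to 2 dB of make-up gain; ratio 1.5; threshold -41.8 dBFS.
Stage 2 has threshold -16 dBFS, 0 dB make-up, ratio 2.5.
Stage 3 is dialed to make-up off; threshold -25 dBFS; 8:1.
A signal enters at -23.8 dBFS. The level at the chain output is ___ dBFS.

-27.8 dBFS

Stage 1: overshoot 18 dB → 18/1.5 = 12 dB → -29.8 dBFS; +2 dB make-up → -27.8 dBFS.
Stage 2: below threshold (-27.8 ≤ -16); passes unchanged; output -27.8 dBFS.
Stage 3: below threshold (-27.8 ≤ -25); passes unchanged; output -27.8 dBFS.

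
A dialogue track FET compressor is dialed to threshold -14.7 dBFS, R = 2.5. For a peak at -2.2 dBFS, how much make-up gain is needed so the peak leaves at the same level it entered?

7.5 dB

The peak compresses to -14.7 + 12.5/2.5 = -9.7 dBFS.
To reach -2.2 dBFS requires -2.2 − (-9.7) = 7.5 dB of make-up.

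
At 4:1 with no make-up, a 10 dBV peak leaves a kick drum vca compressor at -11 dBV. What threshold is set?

-18 dBV

Input is 28 dB above T (since output overshoot × R = input overshoot: (-11 − T)·4 = 10 − T gives T = -18 dBV).
Check: -18 + (10 − (-18))/4 = -18 + 7 = -11 dBV. ✓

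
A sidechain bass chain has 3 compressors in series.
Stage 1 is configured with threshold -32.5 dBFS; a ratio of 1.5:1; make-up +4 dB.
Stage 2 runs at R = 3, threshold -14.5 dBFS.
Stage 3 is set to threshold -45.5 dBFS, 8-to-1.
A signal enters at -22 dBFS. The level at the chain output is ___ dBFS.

-42.5 dBFS

Stage 1: overshoot 10.5 dB → 10.5/1.5 = 7 dB → -25.5 dBFS; +4 dB make-up → -21.5 dBFS.
Stage 2: -21.5 dBFS is at or below the -14.5 dBFS threshold — no compression; output -21.5 dBFS.
Stage 3: 24 dB above -45.5 dBFS, reduced 8:1 to 3 dB above → -42.5 dBFS.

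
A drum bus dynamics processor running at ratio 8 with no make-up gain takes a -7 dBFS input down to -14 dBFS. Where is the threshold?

Input is 8 dB above T (since output overshoot × R = input overshoot: (-14 − T)·8 = -7 − T gives T = -15 dBFS).
Check: -15 + (-7 − (-15))/8 = -15 + 1 = -14 dBFS. ✓

-15 dBFS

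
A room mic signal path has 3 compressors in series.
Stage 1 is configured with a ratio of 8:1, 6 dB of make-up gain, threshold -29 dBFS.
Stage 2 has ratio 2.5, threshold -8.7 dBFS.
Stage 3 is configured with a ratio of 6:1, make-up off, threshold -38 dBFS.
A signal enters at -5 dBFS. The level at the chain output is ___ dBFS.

Stage 1: -5 dBFS is 24 dB over -29 dBFS; at 8:1 that becomes 3 dB over, giving -26 dBFS; +6 dB make-up → -20 dBFS.
Stage 2: -20 dBFS is at or below the -8.7 dBFS threshold — no compression; output -20 dBFS.
Stage 3: overshoot 18 dB → 18/6 = 3 dB → -35 dBFS.

-35 dBFS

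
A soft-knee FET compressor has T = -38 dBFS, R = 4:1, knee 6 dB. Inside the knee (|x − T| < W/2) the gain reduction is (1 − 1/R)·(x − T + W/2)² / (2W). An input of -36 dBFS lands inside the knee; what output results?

-37.5625 dBFS

x − T + W/2 = -36 − (-38) + 3 = 5.
GR = (1 − 1/4) × 5² / 12 = 0.75 × 25 / 12 = 1.5625 dB.
Output = -36 − 1.5625 = -37.5625 dBFS.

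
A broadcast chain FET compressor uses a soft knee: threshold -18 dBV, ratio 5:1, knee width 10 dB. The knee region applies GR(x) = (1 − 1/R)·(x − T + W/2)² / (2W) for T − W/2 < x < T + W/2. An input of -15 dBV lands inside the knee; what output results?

-17.56 dBV

x − T + W/2 = -15 − (-18) + 5 = 8.
GR = (1 − 1/5) × 8² / 20 = 0.8 × 64 / 20 = 2.56 dB.
Output = -15 − 2.56 = -17.56 dBV.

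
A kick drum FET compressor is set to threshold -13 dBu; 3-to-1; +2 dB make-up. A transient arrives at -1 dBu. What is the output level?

Overshoot: -1 − (-13) = 12 dB.
The 12 dB excess becomes 4 dB after 3:1 reduction.
So the level is -13 + 4 = -9 dBu; make-up adds 2 dB, giving -7 dBu.

-7 dBu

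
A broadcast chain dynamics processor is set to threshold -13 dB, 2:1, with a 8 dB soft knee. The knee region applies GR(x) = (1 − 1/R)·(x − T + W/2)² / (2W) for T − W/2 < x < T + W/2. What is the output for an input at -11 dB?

x − T + W/2 = -11 − (-13) + 4 = 6.
GR = (1 − 1/2) × 6² / 16 = 0.5 × 36 / 16 = 1.125 dB.
Output = -11 − 1.125 = -12.125 dB.

-12.125 dB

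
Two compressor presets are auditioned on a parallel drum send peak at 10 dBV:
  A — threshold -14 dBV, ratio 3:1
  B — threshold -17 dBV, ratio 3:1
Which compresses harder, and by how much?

B, by 2 dB

A: 24 dB over, compressed to 8 dB over, so 16 dB of GR.
B: 27 dB over, compressed to 9 dB over, so 18 dB of GR.
Difference: 2 dB in favour of B.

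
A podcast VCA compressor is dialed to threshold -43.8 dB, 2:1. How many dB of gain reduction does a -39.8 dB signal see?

Overshoot = -39.8 − (-43.8) = 4 dB.
At 2:1, output sits 4/2 = 2 dB above threshold.
GR = overshoot in − overshoot out = 4 − 2 = 2 dB.

2 dB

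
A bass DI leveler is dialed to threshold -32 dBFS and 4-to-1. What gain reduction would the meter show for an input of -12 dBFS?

15 dB

Overshoot = -12 − (-32) = 20 dB.
A 4:1 ratio leaves 5 dB of that excess.
So the signal is attenuated by 20 − 5 = 15 dB.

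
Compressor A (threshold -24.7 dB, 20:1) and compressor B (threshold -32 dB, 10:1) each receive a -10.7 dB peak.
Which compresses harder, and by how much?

B, by 5.87 dB

A: 14 dB over, compressed to 0.7 dB over, so 13.3 dB of GR.
B: 21.3 dB over, compressed to 2.13 dB over, so 19.17 dB of GR.
B reduces 5.87 dB more.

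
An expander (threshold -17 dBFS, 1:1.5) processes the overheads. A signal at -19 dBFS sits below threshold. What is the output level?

The input is 2 dB below the -17 dBFS threshold.
A 1:1.5 expander multiplies undershoot by 1.5: 2 × 1.5 = 3 dB below threshold.
Output = -17 − 3 = -20 dBFS.

-20 dBFS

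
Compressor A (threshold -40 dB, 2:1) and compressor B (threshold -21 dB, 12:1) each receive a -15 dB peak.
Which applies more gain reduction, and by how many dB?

A: overshoot 25 dB → output overshoot 12.5 dB → GR 12.5 dB.
B: overshoot 6 dB → output overshoot 0.5 dB → GR 5.5 dB.
A reduces 7 dB more.

A, by 7 dB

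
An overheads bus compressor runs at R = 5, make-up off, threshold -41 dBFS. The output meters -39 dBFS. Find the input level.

-31 dBFS

Post-compression overshoot = -39 − (-41) = 2 dB.
Input overshoot = R × output overshoot = 10 dB → input = -41 + 10 = -31 dBFS.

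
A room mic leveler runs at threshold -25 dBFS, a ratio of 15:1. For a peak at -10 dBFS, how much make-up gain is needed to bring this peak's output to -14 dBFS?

10 dB

The peak compresses to -25 + 15/15 = -24 dBFS.
To reach -14 dBFS requires -14 − (-24) = 10 dB of make-up.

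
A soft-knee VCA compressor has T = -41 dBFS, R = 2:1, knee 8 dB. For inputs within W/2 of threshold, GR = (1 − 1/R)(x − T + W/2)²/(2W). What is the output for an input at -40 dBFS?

-40.78125 dBFS

x − T + W/2 = -40 − (-41) + 4 = 5.
GR = (1 − 1/2) × 5² / 16 = 0.5 × 25 / 16 = 0.78125 dB.
Output = -40 − 0.78125 = -40.78125 dBFS.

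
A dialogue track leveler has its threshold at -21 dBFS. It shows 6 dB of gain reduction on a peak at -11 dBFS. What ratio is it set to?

2.5:1

Input overshoot = -11 − (-21) = 10 dB.
Output overshoot = 10 − 6 = 4 dB.
Ratio = input overshoot / output overshoot = 10 / 4 = 2.5.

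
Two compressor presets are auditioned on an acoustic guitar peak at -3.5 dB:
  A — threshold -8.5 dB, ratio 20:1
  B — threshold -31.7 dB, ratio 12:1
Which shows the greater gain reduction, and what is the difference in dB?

A: 5 dB over, compressed to 0.25 dB over, so 4.75 dB of GR.
B: 28.2 dB over, compressed to 2.35 dB over, so 25.85 dB of GR.
B reduces 21.1 dB more.

B, by 21.1 dB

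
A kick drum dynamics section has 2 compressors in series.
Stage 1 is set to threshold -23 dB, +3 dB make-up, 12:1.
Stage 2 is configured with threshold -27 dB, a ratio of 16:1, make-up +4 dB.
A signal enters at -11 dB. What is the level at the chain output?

-22.5 dB

Stage 1: 12 dB above -23 dB, reduced 12:1 to 1 dB above → -22 dB; +3 dB make-up → -19 dB.
Stage 2: 8 dB above -27 dB, reduced 16:1 to 0.5 dB above → -26.5 dB; +4 dB make-up → -22.5 dB.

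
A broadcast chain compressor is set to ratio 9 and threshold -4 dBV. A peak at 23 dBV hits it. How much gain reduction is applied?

24 dB

The signal is 27 dB above threshold.
At 9:1, output sits 27/9 = 3 dB above threshold.
Gain reduction = 27 − 3 = 24 dB.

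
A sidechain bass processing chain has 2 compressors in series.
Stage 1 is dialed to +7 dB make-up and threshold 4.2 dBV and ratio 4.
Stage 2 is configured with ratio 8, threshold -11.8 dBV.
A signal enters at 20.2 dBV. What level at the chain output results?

Stage 1: 20.2 dBV is 16 dB over 4.2 dBV; at 4:1 that becomes 4 dB over, giving 8.2 dBV; +7 dB make-up → 15.2 dBV.
Stage 2: 15.2 dBV is 27 dB over -11.8 dBV; at 8:1 that becomes 3.375 dB over, giving -8.425 dBV.

-8.425 dBV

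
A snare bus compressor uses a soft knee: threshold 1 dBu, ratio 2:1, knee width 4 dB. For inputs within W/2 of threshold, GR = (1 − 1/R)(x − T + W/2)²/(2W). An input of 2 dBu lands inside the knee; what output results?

1.4375 dBu

x − T + W/2 = 2 − 1 + 2 = 3.
GR = (1 − 1/2) × 3² / 8 = 0.5 × 9 / 8 = 0.5625 dB.
Output = 2 − 0.5625 = 1.4375 dBu.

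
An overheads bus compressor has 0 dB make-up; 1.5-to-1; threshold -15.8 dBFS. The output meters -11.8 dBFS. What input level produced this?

That's 4 dB above the -15.8 dBFS threshold.
Undo the ratio: input overshoot = 4 × 1.5 = 6 dB, giving input = -9.8 dBFS.

-9.8 dBFS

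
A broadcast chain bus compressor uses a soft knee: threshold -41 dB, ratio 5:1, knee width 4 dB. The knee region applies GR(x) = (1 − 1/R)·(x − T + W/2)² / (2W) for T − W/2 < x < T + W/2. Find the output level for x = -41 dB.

-41.4 dB

x − T + W/2 = -41 − (-41) + 2 = 2.
GR = (1 − 1/5) × 2² / 8 = 0.8 × 4 / 8 = 0.4 dB.
Output = -41 − 0.4 = -41.4 dB.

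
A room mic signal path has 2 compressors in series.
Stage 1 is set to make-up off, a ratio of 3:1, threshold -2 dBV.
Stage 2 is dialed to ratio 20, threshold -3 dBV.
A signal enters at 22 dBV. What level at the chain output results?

-2.55 dBV

Stage 1: overshoot 24 dB → 24/3 = 8 dB → 6 dBV.
Stage 2: overshoot 9 dB → 9/20 = 0.45 dB → -2.55 dBV.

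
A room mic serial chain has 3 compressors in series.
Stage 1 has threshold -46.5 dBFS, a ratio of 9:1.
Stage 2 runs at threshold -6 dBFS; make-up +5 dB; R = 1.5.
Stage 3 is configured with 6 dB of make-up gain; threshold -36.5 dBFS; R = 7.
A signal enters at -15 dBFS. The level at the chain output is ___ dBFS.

-32 dBFS

Stage 1: -15 dBFS is 31.5 dB over -46.5 dBFS; at 9:1 that becomes 3.5 dB over, giving -43 dBFS.
Stage 2: -43 dBFS is at or below the -6 dBFS threshold — no compression; make-up brings it to -38 dBFS.
Stage 3: -38 dBFS ≤ -36.5 dBFS, so stage 3 doesn't engage; make-up brings it to -32 dBFS.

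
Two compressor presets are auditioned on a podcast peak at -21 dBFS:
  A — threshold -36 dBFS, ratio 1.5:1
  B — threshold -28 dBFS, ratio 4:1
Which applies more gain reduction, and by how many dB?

A: GR = 15 − 15/1.5 = 5 dB.
B: GR = 7 − 7/4 = 5.25 dB.
B applies 0.25 dB more gain reduction.

B, by 0.25 dB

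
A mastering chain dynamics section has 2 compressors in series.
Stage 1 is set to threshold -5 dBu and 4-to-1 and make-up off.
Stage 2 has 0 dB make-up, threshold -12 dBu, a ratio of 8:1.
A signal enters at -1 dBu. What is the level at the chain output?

Stage 1: overshoot 4 dB → 4/4 = 1 dB → -4 dBu.
Stage 2: overshoot 8 dB → 8/8 = 1 dB → -11 dBu.

-11 dBu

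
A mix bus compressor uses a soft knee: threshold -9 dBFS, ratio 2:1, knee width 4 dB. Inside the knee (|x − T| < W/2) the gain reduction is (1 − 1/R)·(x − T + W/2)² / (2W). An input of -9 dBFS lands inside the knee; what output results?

x − T + W/2 = -9 − (-9) + 2 = 2.
GR = (1 − 1/2) × 2² / 8 = 0.5 × 4 / 8 = 0.25 dB.
Output = -9 − 0.25 = -9.25 dBFS.

-9.25 dBFS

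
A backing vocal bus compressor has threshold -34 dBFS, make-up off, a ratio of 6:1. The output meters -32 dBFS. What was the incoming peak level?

Post-compression overshoot = -32 − (-34) = 2 dB.
Before 6:1 compression the overshoot was 2 × 6 = 12 dB, so input = -34 + 12 = -22 dBFS.

-22 dBFS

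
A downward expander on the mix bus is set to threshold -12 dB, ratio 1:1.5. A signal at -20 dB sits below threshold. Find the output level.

-24 dB

Undershoot = (-12) − (-20) = 8 dB.
At 1:1.5, that expands to 12 dB under threshold.
Output = -12 − 12 = -24 dB.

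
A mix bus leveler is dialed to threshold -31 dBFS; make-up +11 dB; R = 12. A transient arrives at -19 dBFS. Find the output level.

-19 dBFS

The input is 12 dB above the -31 dBFS threshold.
At 12:1 the overshoot is divided by 12, leaving 1 dB above threshold.
Output = -31 + 1 = -30 dBFS; make-up adds 11 dB, giving -19 dBFS.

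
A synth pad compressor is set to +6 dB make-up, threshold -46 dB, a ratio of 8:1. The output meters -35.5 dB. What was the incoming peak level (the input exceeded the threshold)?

Before make-up, the level was -35.5 − 6 = -41.5 dB.
The compressed level sits -41.5 − (-46) = 4.5 dB over threshold.
Before 8:1 compression the overshoot was 4.5 × 8 = 36 dB, so input = -46 + 36 = -10 dB.

-10 dB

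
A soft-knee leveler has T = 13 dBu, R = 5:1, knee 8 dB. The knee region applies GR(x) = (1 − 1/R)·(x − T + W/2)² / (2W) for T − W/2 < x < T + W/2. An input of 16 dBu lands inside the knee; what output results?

x − T + W/2 = 16 − 13 + 4 = 7.
GR = (1 − 1/5) × 7² / 16 = 0.8 × 49 / 16 = 2.45 dB.
Output = 16 − 2.45 = 13.55 dBu.

13.55 dBu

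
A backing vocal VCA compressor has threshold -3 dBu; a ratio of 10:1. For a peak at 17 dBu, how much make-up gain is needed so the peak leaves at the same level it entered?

Without make-up, output = threshold + overshoot/10 = -3 + 2 = -1 dBu.
Gap to target: 18 dB.

18 dB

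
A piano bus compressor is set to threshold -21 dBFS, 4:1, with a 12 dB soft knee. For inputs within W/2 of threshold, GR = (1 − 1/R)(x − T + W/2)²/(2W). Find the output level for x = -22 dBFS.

-22.78125 dBFS

x − T + W/2 = -22 − (-21) + 6 = 5.
GR = (1 − 1/4) × 5² / 24 = 0.75 × 25 / 24 = 0.78125 dB.
Output = -22 − 0.78125 = -22.78125 dBFS.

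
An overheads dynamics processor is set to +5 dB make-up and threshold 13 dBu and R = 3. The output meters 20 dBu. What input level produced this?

19 dBu

Before make-up, the level was 20 − 5 = 15 dBu.
Post-compression overshoot = 15 − 13 = 2 dB.
Input overshoot = R × output overshoot = 6 dB → input = 13 + 6 = 19 dBu.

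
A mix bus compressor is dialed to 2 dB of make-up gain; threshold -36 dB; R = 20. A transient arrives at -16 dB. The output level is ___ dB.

-33 dB

-16 dB sits 20 dB over threshold.
20:1 compression reduces that to 20/20 = 1 dB over.
So the level is -36 + 1 = -35 dB; make-up adds 2 dB, giving -33 dB.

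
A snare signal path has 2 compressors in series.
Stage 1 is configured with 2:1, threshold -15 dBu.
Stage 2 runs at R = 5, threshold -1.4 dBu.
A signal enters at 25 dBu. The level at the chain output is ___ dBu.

-0.12 dBu

Stage 1: 40 dB above -15 dBu, reduced 2:1 to 20 dB above → 5 dBu.
Stage 2: 6.4 dB above -1.4 dBu, reduced 5:1 to 1.28 dB above → -0.12 dBu.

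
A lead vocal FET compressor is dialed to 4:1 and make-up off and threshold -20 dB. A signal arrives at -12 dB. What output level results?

Overshoot: -12 − (-20) = 8 dB.
The 8 dB excess becomes 2 dB after 4:1 reduction.
So the level is -20 + 2 = -18 dB.

-18 dB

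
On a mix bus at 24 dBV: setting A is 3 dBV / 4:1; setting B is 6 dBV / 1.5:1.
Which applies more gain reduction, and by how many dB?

A: overshoot 21 dB → output overshoot 5.25 dB → GR 15.75 dB.
B: overshoot 18 dB → output overshoot 12 dB → GR 6 dB.
A applies 9.75 dB more gain reduction.

A, by 9.75 dB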